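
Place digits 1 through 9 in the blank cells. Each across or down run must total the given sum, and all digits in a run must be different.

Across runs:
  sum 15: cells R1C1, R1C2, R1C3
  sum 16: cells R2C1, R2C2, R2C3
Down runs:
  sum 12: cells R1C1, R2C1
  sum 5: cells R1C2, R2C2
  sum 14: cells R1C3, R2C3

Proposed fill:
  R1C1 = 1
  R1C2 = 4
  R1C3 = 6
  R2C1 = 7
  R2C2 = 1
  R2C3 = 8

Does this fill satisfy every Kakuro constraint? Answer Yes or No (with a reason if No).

No — the down run R1C1–R2C1 sums to 8, not 12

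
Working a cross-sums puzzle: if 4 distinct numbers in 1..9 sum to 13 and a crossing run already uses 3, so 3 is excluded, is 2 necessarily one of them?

Yes

The only way to make 13 from 4 distinct digits under that restriction is {1,2,4,6}, which contains 2.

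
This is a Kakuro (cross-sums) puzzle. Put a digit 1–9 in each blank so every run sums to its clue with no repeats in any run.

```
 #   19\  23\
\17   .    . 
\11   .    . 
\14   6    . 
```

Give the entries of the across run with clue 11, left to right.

5, 6

17 in 2 cells must be {8,9}; 23 in 3 cells must be {6,8,9}.
R3C2 = 14 − 6 = 8 completes the 14 across.
R1C2 = 9: the only remaining digit allowed by both the 17 across and the 23 down.
R2C2 = 23 − 17 = 6 completes the 23 down.
R1C1 = 17 − 9 = 8 completes the 17 across.
R2C1 = 11 − 6 = 5 completes the 11 across.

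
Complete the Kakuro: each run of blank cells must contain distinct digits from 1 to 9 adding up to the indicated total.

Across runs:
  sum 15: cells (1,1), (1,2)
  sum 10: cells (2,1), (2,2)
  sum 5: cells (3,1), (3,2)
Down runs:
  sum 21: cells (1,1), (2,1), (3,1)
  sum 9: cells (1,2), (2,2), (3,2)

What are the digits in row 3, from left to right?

The 15 across and the 9 down share only 6, so (1,2) = 6.
The 5 across and the 21 down share only 4, so (3,1) = 4.
(3,2) = 5 − 4 = 1 completes the 5 across.
(1,1) = 15 − 6 = 9 completes the 15 across.
(2,1) = 21 − 13 = 8 completes the 21 down.
(2,2) = 10 − 8 = 2 completes the 10 across.

4, 1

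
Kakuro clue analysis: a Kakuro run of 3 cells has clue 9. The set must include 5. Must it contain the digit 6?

No

The only way to make 9 from 3 distinct digits under that restriction is {1,3,5}, which does not contain 6.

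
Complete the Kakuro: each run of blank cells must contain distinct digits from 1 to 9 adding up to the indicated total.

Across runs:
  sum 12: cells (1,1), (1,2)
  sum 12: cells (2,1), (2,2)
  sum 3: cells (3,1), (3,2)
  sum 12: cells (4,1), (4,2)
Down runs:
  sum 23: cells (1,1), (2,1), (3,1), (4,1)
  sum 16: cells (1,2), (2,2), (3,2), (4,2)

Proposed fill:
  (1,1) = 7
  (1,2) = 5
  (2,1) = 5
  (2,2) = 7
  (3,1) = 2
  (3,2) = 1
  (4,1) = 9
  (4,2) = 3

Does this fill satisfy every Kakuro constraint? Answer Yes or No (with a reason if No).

Yes

Across: 7+5=12; 5+7=12; 2+1=3; 9+3=12. Down: 7+5+2+9=23; 5+7+1+3=16. No digit repeats within any run.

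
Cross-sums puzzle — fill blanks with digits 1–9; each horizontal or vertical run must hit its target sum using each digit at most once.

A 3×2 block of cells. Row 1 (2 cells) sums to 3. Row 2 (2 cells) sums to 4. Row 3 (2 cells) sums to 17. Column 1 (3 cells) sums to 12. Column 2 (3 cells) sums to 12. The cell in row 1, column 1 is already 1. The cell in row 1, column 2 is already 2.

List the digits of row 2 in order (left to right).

3 in 2 cells must be {1,2}; 4 in 2 cells must be {1,3}; 17 in 2 cells must be {8,9}.
(2,1) = 3: the only remaining digit allowed by both the 4 across and the 12 down.
(2,2) = 4 − 3 = 1 completes the 4 across.
(3,1) = 12 − 4 = 8 completes the 12 down.
(3,2) = 17 − 8 = 9 completes the 17 across.

3, 1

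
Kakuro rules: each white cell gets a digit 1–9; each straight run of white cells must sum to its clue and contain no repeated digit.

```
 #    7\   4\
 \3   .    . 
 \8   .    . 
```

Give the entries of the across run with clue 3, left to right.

3 in 2 cells must be {1,2}; 4 in 2 cells must be {1,3}.
The 3 across and the 4 down share only 1, so R1C2 = 1.
R2C2 = 4 − 1 = 3 completes the 4 down.
R1C1 = 3 − 1 = 2 completes the 3 across.
R2C1 = 8 − 3 = 5 completes the 8 across.

2 1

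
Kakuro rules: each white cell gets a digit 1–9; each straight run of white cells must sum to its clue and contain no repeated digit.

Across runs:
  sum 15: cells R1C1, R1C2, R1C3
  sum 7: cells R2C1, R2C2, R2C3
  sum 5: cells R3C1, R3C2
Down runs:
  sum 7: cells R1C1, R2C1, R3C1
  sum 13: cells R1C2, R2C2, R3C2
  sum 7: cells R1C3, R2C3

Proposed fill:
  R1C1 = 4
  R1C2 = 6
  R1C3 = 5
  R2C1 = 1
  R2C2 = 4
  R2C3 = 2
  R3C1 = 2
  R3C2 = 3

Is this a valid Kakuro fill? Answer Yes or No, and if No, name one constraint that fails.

Yes

Across: 4+6+5=15; 1+4+2=7; 2+3=5. Down: 4+1+2=7; 6+4+3=13; 5+2=7. No digit repeats within any run.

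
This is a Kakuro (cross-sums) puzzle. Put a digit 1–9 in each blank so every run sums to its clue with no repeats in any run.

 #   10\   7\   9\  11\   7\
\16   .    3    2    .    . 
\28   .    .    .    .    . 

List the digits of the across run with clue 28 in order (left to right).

16 in 5 cells must be {1,2,3,4,6}.
R2C2 = 7 − 3 = 4 completes the 7 down.
R2C3 = 9 − 2 = 7 completes the 9 down.
Nothing is forced directly, so branch on R1C4, whose candidates are 4 or 6. If R1C4 = 4: then R2C4 would have to be in {2,3,5,6,8,9} for the 28 across but in {7} for the 11 down — contradiction. So R1C4 = 6.
R2C4 = 11 − 6 = 5 completes the 11 down.
Given what's placed, R2C5 must be 3 to fit the 28 across and 7 down.
R1C5 = 7 − 3 = 4 completes the 7 down.
R2C1 = 28 − 19 = 9 completes the 28 across.

9, 4, 7, 5, 3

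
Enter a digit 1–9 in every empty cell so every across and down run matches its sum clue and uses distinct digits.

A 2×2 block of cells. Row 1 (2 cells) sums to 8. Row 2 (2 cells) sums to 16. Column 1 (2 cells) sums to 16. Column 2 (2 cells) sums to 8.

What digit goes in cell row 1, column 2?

1

16 in 2 cells must be {7,9}.
The 8 across and the 16 down share only 7, so (1,1) = 7.
(1,2) = 8 − 7 = 1 completes the 8 across.
(2,1) = 16 − 7 = 9 completes the 16 down.
(2,2) = 16 − 9 = 7 completes the 16 across.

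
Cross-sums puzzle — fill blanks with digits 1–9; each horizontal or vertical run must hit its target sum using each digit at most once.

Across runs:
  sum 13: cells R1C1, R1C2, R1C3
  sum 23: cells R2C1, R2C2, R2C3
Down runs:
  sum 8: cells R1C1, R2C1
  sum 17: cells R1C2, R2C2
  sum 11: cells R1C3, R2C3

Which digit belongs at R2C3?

8

23 in 3 cells must be {6,8,9}; 17 in 2 cells must be {8,9}.
The 23 across and the 8 down share only 6, so R2C1 = 6.
R1C1 = 8 − 6 = 2 completes the 8 down.
Given what's placed, R1C2 must be 8 to fit the 13 across and 17 down.
R1C3 = 13 − 10 = 3 completes the 13 across.
R2C2 = 17 − 8 = 9 completes the 17 down.
R2C3 = 23 − 15 = 8 completes the 23 across.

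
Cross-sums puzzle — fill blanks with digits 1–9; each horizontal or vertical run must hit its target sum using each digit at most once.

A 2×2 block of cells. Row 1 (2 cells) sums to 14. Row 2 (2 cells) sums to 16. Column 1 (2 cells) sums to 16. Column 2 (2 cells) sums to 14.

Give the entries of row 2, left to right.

7 9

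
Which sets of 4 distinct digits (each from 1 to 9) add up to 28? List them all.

4 distinct digits from 1–9 sum between 10 and 30.

{4,7,8,9}; {5,6,8,9}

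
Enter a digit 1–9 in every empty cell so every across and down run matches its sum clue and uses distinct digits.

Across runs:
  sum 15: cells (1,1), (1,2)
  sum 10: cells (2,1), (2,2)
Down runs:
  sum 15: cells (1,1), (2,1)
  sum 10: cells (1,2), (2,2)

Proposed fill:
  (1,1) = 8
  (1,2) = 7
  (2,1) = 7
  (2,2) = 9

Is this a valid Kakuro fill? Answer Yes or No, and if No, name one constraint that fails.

No — the down run (1,2)–(2,2) sums to 16, not 10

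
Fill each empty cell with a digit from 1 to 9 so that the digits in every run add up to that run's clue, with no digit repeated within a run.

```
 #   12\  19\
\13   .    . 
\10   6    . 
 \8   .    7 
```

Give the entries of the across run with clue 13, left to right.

5 8

R2C2 = 10 − 6 = 4 completes the 10 across.
R3C1 = 8 − 7 = 1 completes the 8 across.
R1C1 = 12 − 7 = 5 completes the 12 down.
R1C2 = 13 − 5 = 8 completes the 13 across.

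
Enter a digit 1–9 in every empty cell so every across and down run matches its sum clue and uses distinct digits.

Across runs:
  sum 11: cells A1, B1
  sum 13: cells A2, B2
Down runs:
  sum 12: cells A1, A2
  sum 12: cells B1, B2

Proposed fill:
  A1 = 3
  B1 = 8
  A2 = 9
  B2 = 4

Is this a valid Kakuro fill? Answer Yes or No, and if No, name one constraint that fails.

Yes

Across: 3+8=11; 9+4=13. Down: 3+9=12; 8+4=12. No digit repeats within any run.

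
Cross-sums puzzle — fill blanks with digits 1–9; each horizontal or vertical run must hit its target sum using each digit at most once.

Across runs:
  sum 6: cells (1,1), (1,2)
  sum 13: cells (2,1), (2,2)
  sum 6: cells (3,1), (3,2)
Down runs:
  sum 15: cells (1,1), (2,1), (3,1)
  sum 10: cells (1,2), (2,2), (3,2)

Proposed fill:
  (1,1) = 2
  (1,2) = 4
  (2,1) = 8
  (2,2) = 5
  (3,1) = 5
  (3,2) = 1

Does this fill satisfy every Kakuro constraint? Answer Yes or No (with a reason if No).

Across: 2+4=6; 8+5=13; 5+1=6. Down: 2+8+5=15; 4+5+1=10. No digit repeats within any run.

Yes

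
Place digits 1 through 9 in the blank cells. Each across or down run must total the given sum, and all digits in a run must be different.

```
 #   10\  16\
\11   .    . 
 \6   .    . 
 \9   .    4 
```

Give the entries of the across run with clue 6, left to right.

Given what's placed, R2C2 must be 5 to fit the 6 across and 16 down.
R3C1 = 9 − 4 = 5 completes the 9 across.
R1C2 = 16 − 9 = 7 completes the 16 down.
R2C1 = 6 − 5 = 1 completes the 6 across.
R1C1 = 11 − 7 = 4 completes the 11 across.

1 5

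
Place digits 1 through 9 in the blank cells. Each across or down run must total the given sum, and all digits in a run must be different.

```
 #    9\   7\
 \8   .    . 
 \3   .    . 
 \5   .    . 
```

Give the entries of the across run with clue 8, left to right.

3 in 2 cells must be {1,2}; 7 in 3 cells must be {1,2,4}.
Nothing is forced directly, so branch on R1C2, whose candidates are 1 or 2. If R1C2 = 1: then R1C1 would have to be in {7} for the 8 across but in {1,2,3,4,5,6} for the 9 down — contradiction. So R1C2 = 2.
R1C1 = 8 − 2 = 6 completes the 8 across.
Given what's placed, R2C2 must be 1 to fit the 3 across and 7 down.
R3C2 = 7 − 3 = 4 completes the 7 down.
R2C1 = 3 − 1 = 2 completes the 3 across.
R3C1 = 5 − 4 = 1 completes the 5 across.

6, 2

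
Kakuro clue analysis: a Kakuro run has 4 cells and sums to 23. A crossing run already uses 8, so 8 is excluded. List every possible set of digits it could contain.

{1,6,7,9}; {2,5,7,9}; {3,4,7,9}; {3,5,6,9}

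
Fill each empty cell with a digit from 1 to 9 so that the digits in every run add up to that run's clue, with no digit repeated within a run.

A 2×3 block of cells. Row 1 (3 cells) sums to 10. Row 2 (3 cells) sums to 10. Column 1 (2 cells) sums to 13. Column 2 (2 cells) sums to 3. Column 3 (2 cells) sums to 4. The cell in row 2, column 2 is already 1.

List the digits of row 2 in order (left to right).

3 in 2 cells must be {1,2}; 4 in 2 cells must be {1,3}.
(1,2) = 3 − 1 = 2 completes the 3 down.
(2,3) = 3: the only remaining digit allowed by both the 10 across and the 4 down.
(1,3) = 4 − 3 = 1 completes the 4 down.
(2,1) = 10 − 4 = 6 completes the 10 across.
(1,1) = 10 − 3 = 7 completes the 10 across.

6 1 3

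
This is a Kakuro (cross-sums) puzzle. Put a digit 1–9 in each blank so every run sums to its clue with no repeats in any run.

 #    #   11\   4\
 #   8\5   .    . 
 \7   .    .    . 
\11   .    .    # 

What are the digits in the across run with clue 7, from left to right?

7 in 3 cells must be {1,2,4}; 4 in 2 cells must be {1,3}.
The 7 across and the 4 down share only 1, so R2C3 = 1.
R1C3 = 4 − 1 = 3 completes the 4 down.
R2C1 = 2: the only remaining digit allowed by both the 7 across and the 8 down.
R2C2 = 7 − 3 = 4 completes the 7 across.
R3C1 = 8 − 2 = 6 completes the 8 down.
R3C2 = 11 − 6 = 5 completes the 11 across.
R1C2 = 5 − 3 = 2 completes the 5 across.

2 4 1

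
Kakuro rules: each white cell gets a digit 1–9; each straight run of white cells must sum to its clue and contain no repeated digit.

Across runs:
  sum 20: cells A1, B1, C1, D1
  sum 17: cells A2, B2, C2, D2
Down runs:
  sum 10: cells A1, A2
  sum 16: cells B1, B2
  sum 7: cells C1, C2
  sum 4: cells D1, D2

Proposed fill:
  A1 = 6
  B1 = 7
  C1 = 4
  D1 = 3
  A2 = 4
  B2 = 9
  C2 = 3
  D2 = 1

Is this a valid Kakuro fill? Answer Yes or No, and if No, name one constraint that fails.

Yes

Across: 6+7+4+3=20; 4+9+3+1=17. Down: 6+4=10; 7+9=16; 4+3=7; 3+1=4. No digit repeats within any run.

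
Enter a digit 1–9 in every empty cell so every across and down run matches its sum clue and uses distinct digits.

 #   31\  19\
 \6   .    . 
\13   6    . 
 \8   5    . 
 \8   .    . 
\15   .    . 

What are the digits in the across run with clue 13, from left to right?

6, 7

R1C1 = 4: the only remaining digit allowed by both the 6 across and the 31 down.
R1C2 = 6 − 4 = 2 completes the 6 across.
R2C2 = 13 − 6 = 7 completes the 13 across.
R3C2 = 8 − 5 = 3 completes the 8 across.
R4C1 = 7: the only remaining digit allowed by both the 8 across and the 31 down.
R4C2 = 8 − 7 = 1 completes the 8 across.
R5C1 = 31 − 22 = 9 completes the 31 down.
R5C2 = 15 − 9 = 6 completes the 15 across.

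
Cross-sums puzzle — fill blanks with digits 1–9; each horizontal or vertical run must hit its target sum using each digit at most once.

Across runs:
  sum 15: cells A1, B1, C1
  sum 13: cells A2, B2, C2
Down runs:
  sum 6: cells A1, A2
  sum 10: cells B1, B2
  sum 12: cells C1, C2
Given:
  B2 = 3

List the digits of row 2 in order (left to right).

B1 = 10 − 3 = 7 completes the 10 down.
Nothing is forced directly, so branch on A1, whose candidates are 2 or 5. If A1 = 2: then C1 would have to be in {6} for the 15 across but in {3,4,5,7,8,9} for the 12 down — contradiction. So A1 = 5.
C1 = 15 − 12 = 3 completes the 15 across.
A2 = 6 − 5 = 1 completes the 6 down.
C2 = 13 − 4 = 9 completes the 13 across.

1, 3, 9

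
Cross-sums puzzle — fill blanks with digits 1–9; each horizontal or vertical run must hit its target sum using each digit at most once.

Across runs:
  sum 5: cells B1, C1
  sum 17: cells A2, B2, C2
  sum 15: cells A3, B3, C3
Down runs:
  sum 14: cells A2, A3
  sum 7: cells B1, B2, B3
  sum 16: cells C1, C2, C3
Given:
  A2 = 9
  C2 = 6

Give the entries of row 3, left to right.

7 in 3 cells must be {1,2,4}.
B2 = 17 − 15 = 2 completes the 17 across.
A3 = 14 − 9 = 5 completes the 14 down.
No cell is forced outright now. B1 can only be 1 or 4 (the digits allowed by both its 5 across and its 7 down). If B1 = 1: then C1 would have to be in {4} for the 5 across but in {1,2,3,7,8,9} for the 16 down — contradiction. So B1 = 4.
C1 = 5 − 4 = 1 completes the 5 across.
B3 = 7 − 6 = 1 completes the 7 down.
C3 = 15 − 6 = 9 completes the 15 across.

5 1 9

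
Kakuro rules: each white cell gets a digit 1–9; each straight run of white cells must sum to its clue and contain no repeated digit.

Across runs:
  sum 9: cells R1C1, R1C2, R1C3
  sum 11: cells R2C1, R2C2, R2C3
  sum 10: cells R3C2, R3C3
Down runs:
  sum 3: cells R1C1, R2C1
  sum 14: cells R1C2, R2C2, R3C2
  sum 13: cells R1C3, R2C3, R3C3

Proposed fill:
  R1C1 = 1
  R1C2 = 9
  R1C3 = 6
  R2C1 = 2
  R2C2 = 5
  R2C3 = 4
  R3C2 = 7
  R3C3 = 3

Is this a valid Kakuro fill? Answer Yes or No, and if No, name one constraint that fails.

No — the down run R1C2–R3C2 sums to 21, not 14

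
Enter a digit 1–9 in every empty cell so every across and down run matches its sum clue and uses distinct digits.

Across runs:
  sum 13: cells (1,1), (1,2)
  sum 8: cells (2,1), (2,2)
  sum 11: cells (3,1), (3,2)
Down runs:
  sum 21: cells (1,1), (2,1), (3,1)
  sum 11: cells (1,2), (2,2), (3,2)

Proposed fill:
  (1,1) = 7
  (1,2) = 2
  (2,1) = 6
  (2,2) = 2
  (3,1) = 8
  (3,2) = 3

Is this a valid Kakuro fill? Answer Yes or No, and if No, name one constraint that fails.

No — the across run (1,1)–(1,2) sums to 9, not 13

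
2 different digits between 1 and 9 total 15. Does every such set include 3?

No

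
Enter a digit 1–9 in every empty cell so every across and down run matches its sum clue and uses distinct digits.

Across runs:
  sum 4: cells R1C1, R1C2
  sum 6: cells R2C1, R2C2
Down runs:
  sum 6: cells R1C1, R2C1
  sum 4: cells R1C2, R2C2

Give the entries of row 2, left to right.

5, 1

4 in 2 cells must be {1,3}.
The 4 across and the 6 down share only 1, so R1C1 = 1.
R1C2 = 4 − 1 = 3 completes the 4 across.
R2C1 = 6 − 1 = 5 completes the 6 down.
R2C2 = 6 − 5 = 1 completes the 6 across.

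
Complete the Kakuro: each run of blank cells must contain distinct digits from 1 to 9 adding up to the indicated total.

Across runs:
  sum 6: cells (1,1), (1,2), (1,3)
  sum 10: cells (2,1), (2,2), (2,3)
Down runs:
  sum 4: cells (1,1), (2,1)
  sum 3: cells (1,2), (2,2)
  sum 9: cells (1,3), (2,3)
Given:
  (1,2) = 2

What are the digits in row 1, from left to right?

1, 2, 3

6 in 3 cells must be {1,2,3}; 4 in 2 cells must be {1,3}; 3 in 2 cells must be {1,2}.
(2,2) = 3 − 2 = 1 completes the 3 down.
Given what's placed, (2,1) must be 3 to fit the 10 across and 4 down.
(2,3) = 10 − 4 = 6 completes the 10 across.
(1,1) = 4 − 3 = 1 completes the 4 down.
(1,3) = 6 − 3 = 3 completes the 6 across.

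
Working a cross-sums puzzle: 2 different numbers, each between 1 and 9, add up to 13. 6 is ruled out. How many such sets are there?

2

2 distinct digits from 1–9 sum between 3 and 17.
Dropping sets that contain 6.
Enumerating: {4,9}, {5,8}.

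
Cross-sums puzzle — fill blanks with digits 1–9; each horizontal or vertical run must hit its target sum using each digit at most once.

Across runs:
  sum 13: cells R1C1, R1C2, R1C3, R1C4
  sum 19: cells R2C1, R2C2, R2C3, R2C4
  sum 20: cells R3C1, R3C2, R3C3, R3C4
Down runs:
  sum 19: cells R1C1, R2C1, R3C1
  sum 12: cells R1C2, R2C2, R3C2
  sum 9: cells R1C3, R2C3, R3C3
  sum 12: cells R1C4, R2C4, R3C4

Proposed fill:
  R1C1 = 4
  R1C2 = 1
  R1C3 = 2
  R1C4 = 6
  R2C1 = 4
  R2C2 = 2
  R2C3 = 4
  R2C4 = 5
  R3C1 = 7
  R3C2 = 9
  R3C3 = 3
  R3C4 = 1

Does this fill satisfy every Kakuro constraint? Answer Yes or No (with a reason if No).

No — the down run R1C1–R3C1 sums to 15, not 19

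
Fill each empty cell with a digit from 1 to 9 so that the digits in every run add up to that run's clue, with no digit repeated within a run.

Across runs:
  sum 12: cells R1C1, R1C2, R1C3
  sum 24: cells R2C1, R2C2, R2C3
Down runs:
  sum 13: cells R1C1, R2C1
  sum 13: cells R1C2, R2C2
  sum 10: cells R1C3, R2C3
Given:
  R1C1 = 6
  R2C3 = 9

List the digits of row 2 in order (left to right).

7 8 9

24 in 3 cells must be {7,8,9}.
R1C3 = 10 − 9 = 1 completes the 10 down.
R2C1 = 13 − 6 = 7 completes the 13 down.
R2C2 = 24 − 16 = 8 completes the 24 across.
R1C2 = 12 − 7 = 5 completes the 12 across.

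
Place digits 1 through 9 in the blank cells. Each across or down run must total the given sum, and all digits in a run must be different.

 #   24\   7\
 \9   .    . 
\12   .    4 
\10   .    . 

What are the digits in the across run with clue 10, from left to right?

9 1

24 in 3 cells must be {7,8,9}; 7 in 3 cells must be {1,2,4}.
R2C1 = 12 − 4 = 8 completes the 12 across.
Given what's placed, R1C1 must be 7 to fit the 9 across and 24 down.
R1C2 = 9 − 7 = 2 completes the 9 across.
R3C1 = 24 − 15 = 9 completes the 24 down.
R3C2 = 10 − 9 = 1 completes the 10 across.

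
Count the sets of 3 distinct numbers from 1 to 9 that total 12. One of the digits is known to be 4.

3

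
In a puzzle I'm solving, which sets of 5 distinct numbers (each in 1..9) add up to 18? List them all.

{1,2,3,4,8}; {1,2,3,5,7}; {1,2,4,5,6}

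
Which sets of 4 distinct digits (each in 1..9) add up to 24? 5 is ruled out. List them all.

{1,6,8,9}; {2,6,7,9}; {3,4,8,9}; {3,6,7,8}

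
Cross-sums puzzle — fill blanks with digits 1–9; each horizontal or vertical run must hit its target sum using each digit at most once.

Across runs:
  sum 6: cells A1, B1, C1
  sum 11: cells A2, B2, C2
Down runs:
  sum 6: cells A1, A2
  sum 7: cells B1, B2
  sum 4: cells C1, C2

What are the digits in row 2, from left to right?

6 in 3 cells must be {1,2,3}; 4 in 2 cells must be {1,3}.
Nothing is forced directly, so branch on A1, whose candidates are 1 or 2. If A1 = 1: that forces C1 = 3, A2 = 5, after which C2 would have to be in {2,4} for the 11 across but in {1} for the 4 down — contradiction. So A1 = 2.
A2 = 6 − 2 = 4 completes the 6 down.
Given what's placed, C2 must be 1 to fit the 11 across and 4 down.
C1 = 4 − 1 = 3 completes the 4 down.
B2 = 11 − 5 = 6 completes the 11 across.
B1 = 6 − 5 = 1 completes the 6 across.

4 6 1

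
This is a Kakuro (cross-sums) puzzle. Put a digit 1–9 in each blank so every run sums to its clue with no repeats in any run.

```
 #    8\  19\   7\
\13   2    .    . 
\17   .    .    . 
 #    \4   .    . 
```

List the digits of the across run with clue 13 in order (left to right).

2 7 4

4 in 2 cells must be {1,3}; 7 in 3 cells must be {1,2,4}.
Given what's placed, R1C3 must be 4 to fit the 13 across and 7 down.
R2C1 = 8 − 2 = 6 completes the 8 down.
R2C3 = 2: the only remaining digit allowed by both the 17 across and the 7 down.
Intersecting the 4 across with the 19 down forces R3C2 = 3.
R3C3 = 4 − 3 = 1 completes the 4 across.
R1C2 = 13 − 6 = 7 completes the 13 across.
R2C2 = 17 − 8 = 9 completes the 17 across.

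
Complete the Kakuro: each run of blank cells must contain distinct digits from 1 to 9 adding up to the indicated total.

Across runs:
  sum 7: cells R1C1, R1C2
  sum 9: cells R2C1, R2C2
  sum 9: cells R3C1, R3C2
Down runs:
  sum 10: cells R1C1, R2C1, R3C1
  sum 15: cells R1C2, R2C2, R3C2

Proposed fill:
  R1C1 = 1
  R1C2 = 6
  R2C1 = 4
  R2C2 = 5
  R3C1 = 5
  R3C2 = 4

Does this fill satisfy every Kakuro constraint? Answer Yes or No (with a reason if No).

Yes

Across: 1+6=7; 4+5=9; 5+4=9. Down: 1+4+5=10; 6+5+4=15. No digit repeats within any run.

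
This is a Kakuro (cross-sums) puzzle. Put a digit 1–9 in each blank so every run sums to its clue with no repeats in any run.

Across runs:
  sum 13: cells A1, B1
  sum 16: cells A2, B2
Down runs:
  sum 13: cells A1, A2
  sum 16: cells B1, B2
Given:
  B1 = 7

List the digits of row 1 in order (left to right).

6 7

16 in 2 cells must be {7,9}.
A1 = 13 − 7 = 6 completes the 13 across.
A2 = 13 − 6 = 7 completes the 13 down.
B2 = 16 − 7 = 9 completes the 16 across.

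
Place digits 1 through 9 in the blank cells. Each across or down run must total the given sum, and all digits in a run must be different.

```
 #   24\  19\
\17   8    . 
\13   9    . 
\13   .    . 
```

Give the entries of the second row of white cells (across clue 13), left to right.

9 4

17 in 2 cells must be {8,9}; 24 in 3 cells must be {7,8,9}.
R1C2 = 17 − 8 = 9 completes the 17 across.
R2C2 = 13 − 9 = 4 completes the 13 across.
R3C1 = 24 − 17 = 7 completes the 24 down.
R3C2 = 13 − 7 = 6 completes the 13 across.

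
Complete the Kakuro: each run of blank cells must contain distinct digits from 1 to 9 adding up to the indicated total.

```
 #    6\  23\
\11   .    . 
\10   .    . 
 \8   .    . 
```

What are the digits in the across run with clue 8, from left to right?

2, 6

6 in 3 cells must be {1,2,3}; 23 in 3 cells must be {6,8,9}.
The 8 across and the 23 down share only 6, so R3C2 = 6.
R3C1 = 8 − 6 = 2 completes the 8 across.
Given what's placed, R1C1 must be 3 to fit the 11 across and 6 down.
R1C2 = 11 − 3 = 8 completes the 11 across.
R2C1 = 6 − 5 = 1 completes the 6 down.
R2C2 = 10 − 1 = 9 completes the 10 across.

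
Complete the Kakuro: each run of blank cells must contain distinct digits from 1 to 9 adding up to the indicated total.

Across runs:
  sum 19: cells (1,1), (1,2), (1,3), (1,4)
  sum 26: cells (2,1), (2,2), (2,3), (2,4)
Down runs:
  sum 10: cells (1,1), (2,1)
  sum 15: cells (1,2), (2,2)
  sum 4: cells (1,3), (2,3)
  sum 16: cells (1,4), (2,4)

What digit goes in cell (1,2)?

4 in 2 cells must be {1,3}; 16 in 2 cells must be {7,9}.
Only 3 fits (2,3) under both its across sum 26 and down sum 4.
Given what's placed, (2,4) must be 9 to fit the 26 across and 16 down.
(1,3) = 4 − 3 = 1 completes the 4 down.
(1,4) = 16 − 9 = 7 completes the 16 down.
No cell is forced outright now. (2,1) can only be 6 or 8 (the digits allowed by both its 26 across and its 10 down). If (2,1) = 6: then (1,1) would have to be in {2,3,5,6,8,9} for the 19 across but in {4} for the 10 down — contradiction. So (2,1) = 8.
(1,1) = 10 − 8 = 2 completes the 10 down.
(1,2) = 19 − 10 = 9 completes the 19 across.

9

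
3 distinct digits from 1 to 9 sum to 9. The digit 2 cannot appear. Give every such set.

{1,3,5}

3 distinct digits from 1–9 sum between 6 and 24.
Dropping sets that contain 2.
Only one set works: {1,3,5}.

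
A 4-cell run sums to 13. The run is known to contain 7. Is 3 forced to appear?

Yes

The only way to make 13 from 4 distinct digits under that restriction is {1,2,3,7}, which contains 3.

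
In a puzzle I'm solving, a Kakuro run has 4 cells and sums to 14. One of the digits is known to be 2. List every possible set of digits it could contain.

4 distinct digits from 1–9 sum between 10 and 30.
Keeping only sets containing 2.

{1,2,3,8}; {1,2,4,7}; {1,2,5,6}; {2,3,4,5}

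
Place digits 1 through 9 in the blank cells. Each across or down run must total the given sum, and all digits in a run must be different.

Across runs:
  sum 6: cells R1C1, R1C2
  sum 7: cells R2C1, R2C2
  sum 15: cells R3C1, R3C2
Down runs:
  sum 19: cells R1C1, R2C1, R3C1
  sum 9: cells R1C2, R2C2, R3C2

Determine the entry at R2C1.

6

The 15 across and the 9 down share only 6, so R3C2 = 6.
R3C1 = 15 − 6 = 9 completes the 15 across.
Nothing is forced directly, so branch on R1C1, whose candidates are 2 or 4. If R1C1 = 2: then R1C2 would have to be in {4} for the 6 across but in {1,2} for the 9 down — contradiction. So R1C1 = 4.
R1C2 = 6 − 4 = 2 completes the 6 across.
R2C1 = 19 − 13 = 6 completes the 19 down.
R2C2 = 7 − 6 = 1 completes the 7 across.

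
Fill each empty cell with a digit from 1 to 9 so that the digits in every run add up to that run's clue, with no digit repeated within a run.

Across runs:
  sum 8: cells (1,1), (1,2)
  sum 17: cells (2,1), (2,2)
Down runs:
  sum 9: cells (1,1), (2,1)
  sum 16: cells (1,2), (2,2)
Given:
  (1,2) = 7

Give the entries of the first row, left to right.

1, 7

17 in 2 cells must be {8,9}; 16 in 2 cells must be {7,9}.
(1,1) = 8 − 7 = 1 completes the 8 across.
(2,1) = 9 − 1 = 8 completes the 9 down.
(2,2) = 17 − 8 = 9 completes the 17 across.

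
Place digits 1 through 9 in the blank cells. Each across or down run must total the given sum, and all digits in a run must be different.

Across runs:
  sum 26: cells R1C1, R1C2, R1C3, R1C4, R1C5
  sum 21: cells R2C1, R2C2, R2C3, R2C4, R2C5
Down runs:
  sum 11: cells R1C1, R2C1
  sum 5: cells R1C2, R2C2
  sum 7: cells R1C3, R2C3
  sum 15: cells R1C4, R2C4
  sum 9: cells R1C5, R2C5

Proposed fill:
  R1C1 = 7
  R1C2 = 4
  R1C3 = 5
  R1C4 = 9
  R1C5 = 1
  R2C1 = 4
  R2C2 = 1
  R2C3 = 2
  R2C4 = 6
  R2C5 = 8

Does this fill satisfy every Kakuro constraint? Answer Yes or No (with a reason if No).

Yes

Across: 7+4+5+9+1=26; 4+1+2+6+8=21. Down: 7+4=11; 4+1=5; 5+2=7; 9+6=15; 1+8=9. No digit repeats within any run.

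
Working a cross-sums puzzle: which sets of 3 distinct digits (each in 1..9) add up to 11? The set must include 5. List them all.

3 distinct digits from 1–9 sum between 6 and 24.
Keeping only sets containing 5.
Only one set works: {2,4,5}.

{2,4,5}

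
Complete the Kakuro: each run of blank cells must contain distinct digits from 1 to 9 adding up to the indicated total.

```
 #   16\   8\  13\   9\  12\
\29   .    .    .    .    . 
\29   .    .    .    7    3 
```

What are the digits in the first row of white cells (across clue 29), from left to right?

7 6 5 2 9

16 in 2 cells must be {7,9}.
R1C4 = 9 − 7 = 2 completes the 9 down.
R1C5 = 12 − 3 = 9 completes the 12 down.
R2C1 = 9: the only remaining digit allowed by both the 29 across and the 16 down.
R1C1 = 16 − 9 = 7 completes the 16 down.
Nothing is forced directly, so branch on R2C2, whose candidates are 2 or 6. If R2C2 = 6: then R1C2 would have to be in {3,5,6,8} for the 29 across but in {2} for the 8 down — contradiction. So R2C2 = 2.
R1C2 = 8 − 2 = 6 completes the 8 down.
R1C3 = 29 − 24 = 5 completes the 29 across.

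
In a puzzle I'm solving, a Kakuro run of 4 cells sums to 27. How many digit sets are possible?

4 distinct digits from 1–9 sum between 10 and 30.
Enumerating: {3,7,8,9}, {4,6,8,9}, {5,6,7,9}.

3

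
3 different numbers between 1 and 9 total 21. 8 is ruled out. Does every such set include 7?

The only way to make 21 from 3 distinct digits under that restriction is {5,7,9}, which contains 7.

Yes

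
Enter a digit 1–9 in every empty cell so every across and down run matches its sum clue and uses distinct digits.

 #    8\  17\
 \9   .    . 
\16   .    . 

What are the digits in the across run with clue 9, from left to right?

1, 8

16 in 2 cells must be {7,9}; 17 in 2 cells must be {8,9}.
The 9 across and the 17 down share only 8, so R1C2 = 8.
The 16 across and the 8 down share only 7, so R2C1 = 7.
R2C2 = 16 − 7 = 9 completes the 16 across.
R1C1 = 9 − 8 = 1 completes the 9 across.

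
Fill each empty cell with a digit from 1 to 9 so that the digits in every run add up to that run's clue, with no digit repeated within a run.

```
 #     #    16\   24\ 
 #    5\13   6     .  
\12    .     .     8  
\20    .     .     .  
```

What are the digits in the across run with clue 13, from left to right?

24 in 3 cells must be {7,8,9}.
R1C3 = 13 − 6 = 7 completes the 13 across.
R3C3 = 24 − 15 = 9 completes the 24 down.
No cell is forced outright now. R3C1 can only be 3 or 4 (the digits allowed by both its 20 across and its 5 down). If R3C1 = 3: then R2C1 would have to be in {1,3} for the 12 across but in {2} for the 5 down — contradiction. So R3C1 = 4.
R2C1 = 5 − 4 = 1 completes the 5 down.
R2C2 = 12 − 9 = 3 completes the 12 across.
R3C2 = 20 − 13 = 7 completes the 20 across.

6 7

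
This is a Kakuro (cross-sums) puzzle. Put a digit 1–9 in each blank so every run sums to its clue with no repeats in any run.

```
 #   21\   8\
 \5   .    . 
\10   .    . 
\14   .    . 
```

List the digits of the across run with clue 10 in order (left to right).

The 5 across and the 21 down share only 4, so R1C1 = 4.
R1C2 = 5 − 4 = 1 completes the 5 across.
Given what's placed, R3C2 must be 5 to fit the 14 across and 8 down.
R2C2 = 8 − 6 = 2 completes the 8 down.
R3C1 = 14 − 5 = 9 completes the 14 across.
R2C1 = 10 − 2 = 8 completes the 10 across.

8 2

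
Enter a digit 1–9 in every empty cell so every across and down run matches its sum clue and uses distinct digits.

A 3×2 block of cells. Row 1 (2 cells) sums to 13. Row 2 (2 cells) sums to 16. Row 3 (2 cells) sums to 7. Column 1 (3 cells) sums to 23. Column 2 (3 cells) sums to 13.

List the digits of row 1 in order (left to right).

16 in 2 cells must be {7,9}; 23 in 3 cells must be {6,8,9}.
The 16 across and the 23 down share only 9, so (2,1) = 9.
(2,2) = 16 − 9 = 7 completes the 16 across.
Given what's placed, (3,1) must be 6 to fit the 7 across and 23 down.
(3,2) = 7 − 6 = 1 completes the 7 across.
(1,1) = 23 − 15 = 8 completes the 23 down.
(1,2) = 13 − 8 = 5 completes the 13 across.

8 5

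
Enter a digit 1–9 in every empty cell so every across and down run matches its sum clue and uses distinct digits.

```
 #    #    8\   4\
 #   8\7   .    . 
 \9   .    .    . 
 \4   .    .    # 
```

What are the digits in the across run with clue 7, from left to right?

4 3

4 in 2 cells must be {1,3}.
Nothing is forced directly, so branch on R1C3, whose candidates are 1 or 3. If R1C3 = 1: then R1C2 would have to be in {6} for the 7 across but in {1,2,3,4,5} for the 8 down — contradiction. So R1C3 = 3.
R1C2 = 7 − 3 = 4 completes the 7 across.
R2C3 = 4 − 3 = 1 completes the 4 down.
R2C2 = 3: the only remaining digit allowed by both the 9 across and the 8 down.
R3C2 = 8 − 7 = 1 completes the 8 down.
R2C1 = 9 − 4 = 5 completes the 9 across.
R3C1 = 4 − 1 = 3 completes the 4 across.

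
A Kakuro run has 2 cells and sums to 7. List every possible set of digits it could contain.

2 distinct digits from 1–9 sum between 3 and 17.

{1,6}; {2,5}; {3,4}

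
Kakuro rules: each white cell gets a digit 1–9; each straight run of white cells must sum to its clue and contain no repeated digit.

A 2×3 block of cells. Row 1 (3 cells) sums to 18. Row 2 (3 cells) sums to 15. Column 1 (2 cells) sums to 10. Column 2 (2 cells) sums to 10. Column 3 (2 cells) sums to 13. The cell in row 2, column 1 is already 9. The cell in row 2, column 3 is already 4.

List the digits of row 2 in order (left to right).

(1,1) = 10 − 9 = 1 completes the 10 down.
(1,3) = 13 − 4 = 9 completes the 13 down.
(2,2) = 15 − 13 = 2 completes the 15 across.
(1,2) = 18 − 10 = 8 completes the 18 across.

9, 2, 4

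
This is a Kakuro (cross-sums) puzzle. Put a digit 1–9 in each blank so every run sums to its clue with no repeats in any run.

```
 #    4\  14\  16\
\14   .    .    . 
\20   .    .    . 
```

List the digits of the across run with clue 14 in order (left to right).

1 6 7

4 in 2 cells must be {1,3}; 16 in 2 cells must be {7,9}.
The 20 across and the 4 down share only 3, so R2C1 = 3.
Given what's placed, R2C3 must be 9 to fit the 20 across and 16 down.
R1C1 = 4 − 3 = 1 completes the 4 down.
R1C3 = 16 − 9 = 7 completes the 16 down.
R2C2 = 20 − 12 = 8 completes the 20 across.
R1C2 = 14 − 8 = 6 completes the 14 across.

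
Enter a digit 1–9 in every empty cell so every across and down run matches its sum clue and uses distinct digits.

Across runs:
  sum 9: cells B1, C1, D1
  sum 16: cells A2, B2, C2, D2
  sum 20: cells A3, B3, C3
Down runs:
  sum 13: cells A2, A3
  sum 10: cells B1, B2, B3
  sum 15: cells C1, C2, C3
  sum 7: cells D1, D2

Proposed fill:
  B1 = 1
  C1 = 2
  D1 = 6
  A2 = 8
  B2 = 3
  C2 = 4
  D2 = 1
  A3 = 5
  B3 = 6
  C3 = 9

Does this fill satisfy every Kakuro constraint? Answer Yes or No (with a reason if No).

Across: 1+2+6=9; 8+3+4+1=16; 5+6+9=20. Down: 8+5=13; 1+3+6=10; 2+4+9=15; 6+1=7. No digit repeats within any run.

Yes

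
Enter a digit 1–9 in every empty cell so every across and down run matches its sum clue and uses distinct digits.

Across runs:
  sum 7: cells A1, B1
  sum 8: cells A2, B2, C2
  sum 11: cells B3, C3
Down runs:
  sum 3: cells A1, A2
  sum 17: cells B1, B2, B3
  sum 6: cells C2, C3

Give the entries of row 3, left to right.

9 2

3 in 2 cells must be {1,2}.
Nothing is forced directly, so branch on A1, whose candidates are 1 or 2. If A1 = 1: that forces B1 = 6, A2 = 2, after which B2 would have to be in {1,5} for the 8 across but in {2,3,4,7,8,9} for the 17 down — contradiction. So A1 = 2.
B1 = 7 − 2 = 5 completes the 7 across.
A2 = 3 − 2 = 1 completes the 3 down.
No cell is forced outright now. B2 can only be 3 or 4 (the digits allowed by both its 8 across and its 17 down). If B2 = 4: then C2 would have to be in {3} for the 8 across but in {1,2,4,5} for the 6 down — contradiction. So B2 = 3.
C2 = 8 − 4 = 4 completes the 8 across.
B3 = 17 − 8 = 9 completes the 17 down.
C3 = 11 − 9 = 2 completes the 11 across.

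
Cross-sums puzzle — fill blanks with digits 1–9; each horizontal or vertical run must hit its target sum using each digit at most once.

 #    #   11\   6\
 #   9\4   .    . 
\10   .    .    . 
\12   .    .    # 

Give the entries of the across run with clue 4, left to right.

3 1

4 in 2 cells must be {1,3}.
The 4 across and the 6 down share only 1, so R1C3 = 1.
R2C3 = 6 − 1 = 5 completes the 6 down.
R1C2 = 4 − 1 = 3 completes the 4 across.
R3C2 = 7: the only remaining digit allowed by both the 12 across and the 11 down.
R2C2 = 11 − 10 = 1 completes the 11 down.
R3C1 = 12 − 7 = 5 completes the 12 across.
R2C1 = 10 − 6 = 4 completes the 10 across.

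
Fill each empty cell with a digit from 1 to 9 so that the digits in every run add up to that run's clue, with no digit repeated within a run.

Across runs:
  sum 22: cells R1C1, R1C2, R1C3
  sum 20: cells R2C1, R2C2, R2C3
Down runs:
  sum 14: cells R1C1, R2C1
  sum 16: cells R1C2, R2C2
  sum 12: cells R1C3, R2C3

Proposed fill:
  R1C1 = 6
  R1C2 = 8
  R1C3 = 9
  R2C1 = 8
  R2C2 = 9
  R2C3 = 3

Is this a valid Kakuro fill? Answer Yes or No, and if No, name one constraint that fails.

No — the across run R1C1–R1C3 sums to 23, not 22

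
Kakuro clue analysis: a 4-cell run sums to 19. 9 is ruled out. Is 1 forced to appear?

No

Counterexample: {2,3,6,8} sums to 19 under that restriction without using 1.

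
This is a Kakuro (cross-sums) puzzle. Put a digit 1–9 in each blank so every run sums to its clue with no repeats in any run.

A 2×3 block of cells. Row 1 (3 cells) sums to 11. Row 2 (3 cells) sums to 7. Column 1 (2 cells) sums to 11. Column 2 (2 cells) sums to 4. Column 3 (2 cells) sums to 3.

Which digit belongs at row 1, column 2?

3

7 in 3 cells must be {1,2,4}; 4 in 2 cells must be {1,3}; 3 in 2 cells must be {1,2}.
The 7 across and the 4 down share only 1, so (2,2) = 1.
Given what's placed, (2,3) must be 2 to fit the 7 across and 3 down.
(1,2) = 4 − 1 = 3 completes the 4 down.
(1,3) = 3 − 2 = 1 completes the 3 down.
(2,1) = 7 − 3 = 4 completes the 7 across.
(1,1) = 11 − 4 = 7 completes the 11 across.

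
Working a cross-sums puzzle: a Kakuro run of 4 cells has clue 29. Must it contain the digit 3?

No

The only way to make 29 from 4 distinct digits is {5,7,8,9}, which does not contain 3.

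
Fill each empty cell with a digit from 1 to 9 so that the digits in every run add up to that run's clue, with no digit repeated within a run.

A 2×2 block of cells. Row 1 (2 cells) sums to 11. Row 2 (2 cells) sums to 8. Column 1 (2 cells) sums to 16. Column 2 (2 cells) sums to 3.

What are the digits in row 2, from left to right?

7, 1

16 in 2 cells must be {7,9}; 3 in 2 cells must be {1,2}.
The 11 across and the 3 down share only 2, so (1,2) = 2.
The 8 across and the 16 down share only 7, so (2,1) = 7.
(2,2) = 8 − 7 = 1 completes the 8 across.
(1,1) = 11 − 2 = 9 completes the 11 across.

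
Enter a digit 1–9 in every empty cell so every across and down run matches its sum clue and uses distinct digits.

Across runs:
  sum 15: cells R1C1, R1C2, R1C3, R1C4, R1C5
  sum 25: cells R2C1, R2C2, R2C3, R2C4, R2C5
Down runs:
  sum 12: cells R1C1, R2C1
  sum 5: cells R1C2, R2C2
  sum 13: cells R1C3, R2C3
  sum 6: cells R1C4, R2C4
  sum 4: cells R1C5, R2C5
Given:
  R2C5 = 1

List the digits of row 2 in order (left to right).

15 in 5 cells must be {1,2,3,4,5}; 4 in 2 cells must be {1,3}.
R1C5 = 4 − 1 = 3 completes the 4 down.
No cell is forced outright now. R1C1 can only be 4 or 5 (the digits allowed by both its 15 across and its 12 down). If R1C1 = 4: that forces R1C3 = 5, R2C1 = 8, after which R2C3 would have to be in {2,3,4,5,6,7,9} for the 25 across but in {8} for the 13 down — contradiction. So R1C1 = 5.
Given what's placed, R1C3 must be 4 to fit the 15 across and 13 down.
R2C1 = 12 − 5 = 7 completes the 12 down.
R2C3 = 13 − 4 = 9 completes the 13 down.
No cell is forced outright now. R2C2 can only be 2 or 3 (the digits allowed by both its 25 across and its 5 down). If R2C2 = 2: then R1C2 would have to be in {1,2} for the 15 across but in {3} for the 5 down — contradiction. So R2C2 = 3.
R1C2 = 5 − 3 = 2 completes the 5 down.
R1C4 = 15 − 14 = 1 completes the 15 across.
R2C4 = 25 − 20 = 5 completes the 25 across.

7 3 9 5 1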